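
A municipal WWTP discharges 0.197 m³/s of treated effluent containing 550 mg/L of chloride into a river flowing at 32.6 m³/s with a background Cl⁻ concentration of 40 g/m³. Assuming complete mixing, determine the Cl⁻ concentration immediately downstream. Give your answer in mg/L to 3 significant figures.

By mass balance at complete mixing, C = (0.197·550 + 32.6·40) / (0.197 + 32.6) = 1412/32.8 = 43.06 mg/L.

43.1 mg/L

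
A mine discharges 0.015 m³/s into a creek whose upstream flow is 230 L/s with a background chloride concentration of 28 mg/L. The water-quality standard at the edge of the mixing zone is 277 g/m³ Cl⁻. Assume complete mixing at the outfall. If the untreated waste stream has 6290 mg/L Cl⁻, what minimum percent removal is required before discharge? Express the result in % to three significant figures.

34.9 %

230 L/s = 0.23 m³/s.
Mass balance: 277·0.245 = 0.015·Cₑ + 0.23·28.
Cₑ = (67.86 − 6.44) / 0.015 = 4095 mg/L.
Required removal = 1 − 4095/6290 = 34.9 %.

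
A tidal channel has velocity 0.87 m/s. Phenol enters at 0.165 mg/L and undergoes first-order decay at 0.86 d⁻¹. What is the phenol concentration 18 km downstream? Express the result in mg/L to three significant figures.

Travel time t = 18 km / 0.87 m/s = 1.8e+04/0.87 = 2.069e+04 s = 0.2395 d.
First-order decay: C = 0.165·exp(−0.86·0.2395) = 0.165·0.8139 = 0.1343 mg/L.

0.134 mg/L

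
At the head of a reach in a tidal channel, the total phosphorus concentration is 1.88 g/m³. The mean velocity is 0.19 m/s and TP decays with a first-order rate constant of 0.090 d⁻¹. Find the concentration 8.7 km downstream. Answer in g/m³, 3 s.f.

1.79 g/m³

Travel time t = 8.7 km / 0.19 m/s = 8700/0.19 = 4.579e+04 s = 0.53 d.
First-order decay: C = 1.88·exp(−0.090·0.53) = 1.88·0.9534 = 1.792 g/m³.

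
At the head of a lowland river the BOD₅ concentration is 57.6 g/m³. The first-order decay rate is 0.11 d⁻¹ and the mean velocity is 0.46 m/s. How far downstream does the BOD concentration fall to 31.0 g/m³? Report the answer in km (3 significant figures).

From C = C₀·e^(−kt), t = ln(C₀/C)/k = ln(57.6/31.0)/0.11 = 0.6195/0.11 = 5.632 d.
Distance = v·t = 0.46 m/s × 4.866e+05 s = 2.238e+05 m = 223.8 km.

224 km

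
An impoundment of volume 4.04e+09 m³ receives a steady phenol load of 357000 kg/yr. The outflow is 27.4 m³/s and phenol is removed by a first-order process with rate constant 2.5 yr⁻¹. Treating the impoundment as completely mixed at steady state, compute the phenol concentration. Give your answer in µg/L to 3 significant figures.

32.6 µg/L

Outflow Q = 27.4 m³/s × 3.156e+07 s/yr = 8.647e+08 m³/yr.
Steady-state CSTR mass balance: W = Q·C + k·V·C, so C = W/(Q + kV).
Q + kV = 8.647e+08 + 2.5·4.04e+09 = 1.096e+10 m³/yr.
C = 357000/1.096e+10 = 3.256e-05 kg/m³ = 0.03256 mg/L = 32.56 µg/L.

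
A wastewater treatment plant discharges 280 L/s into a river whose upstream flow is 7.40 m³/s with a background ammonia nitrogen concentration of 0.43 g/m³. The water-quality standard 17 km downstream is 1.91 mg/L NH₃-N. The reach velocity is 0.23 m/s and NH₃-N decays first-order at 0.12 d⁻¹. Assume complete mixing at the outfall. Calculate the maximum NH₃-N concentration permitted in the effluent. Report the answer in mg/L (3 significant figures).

46.7 mg/L

280 L/s = 0.28 m³/s.
Travel time to the compliance point: t = 1.7e+04/0.23 = 7.391e+04 s = 0.8555 d; decay factor exp(−0.12·0.8555) = 0.9024.
So the concentration just after mixing may be at most 1.91/0.9024 = 2.116 mg/L.
Mass balance: 2.116·7.68 = 0.28·Cₑ + 7.4·0.43.
Cₑ = (16.25 − 3.182) / 0.28 = 46.69 mg/L.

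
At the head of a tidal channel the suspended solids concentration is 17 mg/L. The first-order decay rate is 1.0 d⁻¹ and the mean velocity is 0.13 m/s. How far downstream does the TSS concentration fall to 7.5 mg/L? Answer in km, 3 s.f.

9.19 km

From C = C₀·e^(−kt), t = ln(C₀/C)/k = ln(17/7.5)/1.0 = 0.8183/1.0 = 0.8183 d.
Distance = v·t = 0.13 m/s × 7.07e+04 s = 9191 m = 9.191 km.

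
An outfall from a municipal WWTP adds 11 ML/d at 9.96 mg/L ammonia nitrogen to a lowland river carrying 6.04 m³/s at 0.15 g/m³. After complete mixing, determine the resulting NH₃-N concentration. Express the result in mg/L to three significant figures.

11 ML/d = 0.1273 m³/s.
Conservation of mass across the mixing zone: C = (0.1273·9.96 + 6.04·0.15) / (0.1273 + 6.04) = 2.174/6.167 = 0.3525 mg/L.

0.353 mg/L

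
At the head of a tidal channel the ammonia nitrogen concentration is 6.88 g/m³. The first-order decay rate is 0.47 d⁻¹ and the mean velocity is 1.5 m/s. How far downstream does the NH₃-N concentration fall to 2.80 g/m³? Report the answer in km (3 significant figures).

From C = C₀·e^(−kt), t = ln(C₀/C)/k = ln(6.88/2.80)/0.47 = 0.899/0.47 = 1.913 d.
Distance = v·t = 1.5 m/s × 1.653e+05 s = 2.479e+05 m = 247.9 km.

248 km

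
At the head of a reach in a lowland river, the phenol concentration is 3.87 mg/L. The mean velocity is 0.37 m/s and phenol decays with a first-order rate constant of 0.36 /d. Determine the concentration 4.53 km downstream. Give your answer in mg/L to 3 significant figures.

Travel time t = 4.53 km / 0.37 m/s = 4530/0.37 = 1.224e+04 s = 0.1417 d.
First-order decay: C = 3.87·exp(−0.36·0.1417) = 3.87·0.9503 = 3.678 mg/L.

3.68 mg/L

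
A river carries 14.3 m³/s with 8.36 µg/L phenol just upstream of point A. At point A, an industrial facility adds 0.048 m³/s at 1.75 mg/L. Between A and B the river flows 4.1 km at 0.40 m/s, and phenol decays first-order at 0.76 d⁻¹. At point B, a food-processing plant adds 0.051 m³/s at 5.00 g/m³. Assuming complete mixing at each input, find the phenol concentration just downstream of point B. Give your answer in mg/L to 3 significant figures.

0.0306 mg/L

8.36 µg/L = 0.00836 mg/L.
After input A: C = (14.3·0.00836 + 0.048·1.75) / 14.35 = 0.01419 mg/L.
Over the 4.1 km reach to input B (t = 1.025e+04 s = 0.1186 d), decay gives C = 0.01419·exp(−0.76·0.1186) = 0.01296 mg/L.
After input B: C = (14.35·0.01296 + 0.051·5) / 14.4 = 0.03063 mg/L.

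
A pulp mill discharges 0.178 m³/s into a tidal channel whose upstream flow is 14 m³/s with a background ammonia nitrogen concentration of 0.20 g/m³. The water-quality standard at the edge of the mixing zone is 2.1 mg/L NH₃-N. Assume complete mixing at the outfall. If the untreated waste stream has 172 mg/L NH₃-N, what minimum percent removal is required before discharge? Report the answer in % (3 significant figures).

Mass balance: 2.1·14.18 = 0.178·Cₑ + 14·0.2.
Cₑ = (29.77 − 2.8) / 0.178 = 151.5 mg/L.
Required removal = 1 − 151.5/172 = 11.9 %.

11.9 %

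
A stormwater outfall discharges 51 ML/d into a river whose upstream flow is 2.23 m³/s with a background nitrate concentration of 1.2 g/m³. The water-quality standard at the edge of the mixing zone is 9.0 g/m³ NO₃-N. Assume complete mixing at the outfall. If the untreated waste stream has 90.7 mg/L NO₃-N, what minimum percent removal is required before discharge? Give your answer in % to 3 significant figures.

51 ML/d = 0.5903 m³/s.
Mass balance: 9·2.82 = 0.5903·Cₑ + 2.23·1.2.
Cₑ = (25.38 − 2.676) / 0.5903 = 38.47 mg/L.
Required removal = 1 − 38.47/90.7 = 57.59 %.

57.6 %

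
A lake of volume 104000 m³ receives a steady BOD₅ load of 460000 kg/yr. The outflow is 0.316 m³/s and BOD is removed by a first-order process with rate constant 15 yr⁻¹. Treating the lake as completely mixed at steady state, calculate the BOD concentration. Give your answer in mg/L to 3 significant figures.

Outflow Q = 0.316 m³/s × 3.156e+07 s/yr = 9.972e+06 m³/yr.
Steady-state CSTR mass balance: W = Q·C + k·V·C, so C = W/(Q + kV).
Q + kV = 9.972e+06 + 15·104000 = 1.153e+07 m³/yr.
C = 460000/1.153e+07 = 0.03989 kg/m³ = 39.89 mg/L.

39.9 mg/L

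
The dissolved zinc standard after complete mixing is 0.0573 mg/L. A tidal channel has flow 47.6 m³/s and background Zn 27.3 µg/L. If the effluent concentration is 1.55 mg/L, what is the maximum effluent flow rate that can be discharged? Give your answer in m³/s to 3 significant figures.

0.957 m³/s

27.3 µg/L = 0.0273 mg/L.
Mass balance at complete mixing: C_std·(Q_w + Q_r) = Q_w·C_e + Q_r·C_b.
Rearranging, Q_w = Q_r·(C_std − C_b)/(C_e − C_std) = 47.6·(0.0573 − 0.0273) / (1.55 − 0.0573) = 0.9567 m³/s.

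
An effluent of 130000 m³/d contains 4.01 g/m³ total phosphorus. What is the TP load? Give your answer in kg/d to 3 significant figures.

521 kg/d

130000 m³/d = 1.505 m³/s.
Mass flux = Q·C = 1.505 m³/s × 4.01 g/m³ = 6.034 g/s.
= 6.034 g/s × 86.4 = 521.3 kg/d.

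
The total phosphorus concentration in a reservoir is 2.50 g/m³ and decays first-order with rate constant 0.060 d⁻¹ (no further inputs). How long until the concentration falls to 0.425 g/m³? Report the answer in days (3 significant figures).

t = ln(C₀/C)/k = ln(2.50/0.425)/0.060 = 1.772/0.060 = 29.53 d.

29.5 d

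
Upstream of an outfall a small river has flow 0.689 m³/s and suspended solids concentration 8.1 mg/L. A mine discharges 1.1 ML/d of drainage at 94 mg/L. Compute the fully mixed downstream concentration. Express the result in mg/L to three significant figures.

1.1 ML/d = 0.01273 m³/s.
Flow-weighted mixing gives C = (0.01273·94 + 0.689·8.1) / (0.01273 + 0.689) = 6.778/0.7017 = 9.658 mg/L.

9.66 mg/L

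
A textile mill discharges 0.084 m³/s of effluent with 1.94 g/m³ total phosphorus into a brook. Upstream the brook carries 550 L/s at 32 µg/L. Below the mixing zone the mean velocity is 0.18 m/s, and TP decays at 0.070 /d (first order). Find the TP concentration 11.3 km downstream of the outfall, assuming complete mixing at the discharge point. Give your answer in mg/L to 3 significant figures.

550 L/s = 0.55 m³/s.
32 µg/L = 0.032 mg/L.
After complete mixing, C₀ = (0.084·1.94 + 0.55·0.032) / 0.634 = 0.2848 mg/L.
Travel time t = 1.13e+04 m / 0.18 m/s = 6.278e+04 s = 0.7266 d.
C = 0.2848·exp(−0.070·0.7266) = 0.2848·0.9504 = 0.2707 mg/L.

0.271 mg/L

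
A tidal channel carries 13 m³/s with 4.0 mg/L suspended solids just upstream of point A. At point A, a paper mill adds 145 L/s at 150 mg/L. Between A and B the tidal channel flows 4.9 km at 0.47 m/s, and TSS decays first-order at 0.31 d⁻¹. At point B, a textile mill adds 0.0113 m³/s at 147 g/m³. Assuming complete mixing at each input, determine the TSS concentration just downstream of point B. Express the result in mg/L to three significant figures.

5.53 mg/L

145 L/s = 0.145 m³/s.
After input A: C = (13·4 + 0.145·150) / 13.14 = 5.61 mg/L.
Over the 4.9 km reach to input B (t = 1.043e+04 s = 0.1207 d), decay gives C = 5.61·exp(−0.31·0.1207) = 5.405 mg/L.
After input B: C = (13.14·5.405 + 0.0113·147) / 13.16 = 5.526 mg/L.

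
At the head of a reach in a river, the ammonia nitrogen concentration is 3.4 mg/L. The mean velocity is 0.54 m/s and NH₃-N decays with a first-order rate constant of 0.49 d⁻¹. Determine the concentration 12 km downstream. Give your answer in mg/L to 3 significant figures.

3.00 mg/L

Travel time t = 12 km / 0.54 m/s = 1.2e+04/0.54 = 2.222e+04 s = 0.2572 d.
First-order decay: C = 3.4·exp(−0.49·0.2572) = 3.4·0.8816 = 2.997 mg/L.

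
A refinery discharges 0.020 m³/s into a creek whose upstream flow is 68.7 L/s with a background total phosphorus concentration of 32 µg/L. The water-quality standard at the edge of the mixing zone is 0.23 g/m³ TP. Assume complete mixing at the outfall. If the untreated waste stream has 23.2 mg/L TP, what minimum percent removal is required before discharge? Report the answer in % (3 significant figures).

68.7 L/s = 0.0687 m³/s.
32 µg/L = 0.032 mg/L.
Mass balance: 0.23·0.0887 = 0.02·Cₑ + 0.0687·0.032.
Cₑ = (0.0204 − 0.002198) / 0.02 = 0.9101 mg/L.
Required removal = 1 − 0.9101/23.2 = 96.08 %.

96.1 %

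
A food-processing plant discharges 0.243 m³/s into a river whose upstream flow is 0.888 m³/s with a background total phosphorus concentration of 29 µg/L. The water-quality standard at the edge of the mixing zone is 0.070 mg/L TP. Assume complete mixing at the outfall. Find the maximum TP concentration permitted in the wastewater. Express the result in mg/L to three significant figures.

0.220 mg/L

29 µg/L = 0.029 mg/L.
Mass balance: 0.07·1.131 = 0.243·Cₑ + 0.888·0.029.
Cₑ = (0.07917 − 0.02575) / 0.243 = 0.2198 mg/L.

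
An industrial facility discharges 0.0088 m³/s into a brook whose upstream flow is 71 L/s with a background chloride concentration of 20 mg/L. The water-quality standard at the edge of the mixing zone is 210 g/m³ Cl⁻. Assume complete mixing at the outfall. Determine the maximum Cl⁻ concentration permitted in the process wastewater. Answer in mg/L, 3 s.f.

71 L/s = 0.071 m³/s.
Mass balance: 210·0.0798 = 0.0088·Cₑ + 0.071·20.
Cₑ = (16.76 − 1.42) / 0.0088 = 1743 mg/L.

1740 mg/L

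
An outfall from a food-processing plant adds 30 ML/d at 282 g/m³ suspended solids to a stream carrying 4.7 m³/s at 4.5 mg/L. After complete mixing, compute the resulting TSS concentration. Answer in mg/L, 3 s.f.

23.6 mg/L

30 ML/d = 0.3472 m³/s.
Flow-weighted mixing gives C = (0.3472·282 + 4.7·4.5) / (0.3472 + 4.7) = 119.1/5.047 = 23.59 mg/L.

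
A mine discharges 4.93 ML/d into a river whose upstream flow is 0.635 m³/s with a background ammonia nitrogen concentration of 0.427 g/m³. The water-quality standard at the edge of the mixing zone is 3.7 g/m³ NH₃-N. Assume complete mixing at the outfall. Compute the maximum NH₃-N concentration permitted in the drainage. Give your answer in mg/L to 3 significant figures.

4.93 ML/d = 0.05706 m³/s.
Mass balance: 3.7·0.6921 = 0.05706·Cₑ + 0.635·0.427.
Cₑ = (2.561 − 0.2711) / 0.05706 = 40.12 mg/L.

40.1 mg/L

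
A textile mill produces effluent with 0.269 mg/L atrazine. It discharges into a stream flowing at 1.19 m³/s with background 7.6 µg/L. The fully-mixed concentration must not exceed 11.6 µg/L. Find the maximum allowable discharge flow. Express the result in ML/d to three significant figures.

7.6 µg/L = 0.0076 mg/L.
11.6 µg/L = 0.0116 mg/L.
Mass balance at complete mixing: C_std·(Q_w + Q_r) = Q_w·C_e + Q_r·C_b.
Rearranging, Q_w = Q_r·(C_std − C_b)/(C_e − C_std) = 1.19·(0.0116 − 0.0076) / (0.269 − 0.0116) = 0.01849 m³/s.
= 1.598 ML/d.

1.60 ML/d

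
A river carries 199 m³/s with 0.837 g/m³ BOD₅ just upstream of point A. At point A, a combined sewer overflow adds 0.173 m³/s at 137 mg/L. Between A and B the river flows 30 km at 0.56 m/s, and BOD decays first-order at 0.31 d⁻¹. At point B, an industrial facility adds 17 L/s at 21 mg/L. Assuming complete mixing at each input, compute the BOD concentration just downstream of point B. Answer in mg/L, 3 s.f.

After input A: C = (199·0.837 + 0.173·137) / 199.2 = 0.9553 mg/L.
Over the 30 km reach to input B (t = 5.357e+04 s = 0.62 d), decay gives C = 0.9553·exp(−0.31·0.62) = 0.7882 mg/L.
17 L/s = 0.017 m³/s.
After input B: C = (199.2·0.7882 + 0.017·21) / 199.2 = 0.7899 mg/L.

0.790 mg/L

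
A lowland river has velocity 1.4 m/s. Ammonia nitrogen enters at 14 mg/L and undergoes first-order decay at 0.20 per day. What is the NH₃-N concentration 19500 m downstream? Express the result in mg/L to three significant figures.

Travel time t = 19500 m / 1.4 m/s = 1.95e+04/1.4 = 1.393e+04 s = 0.1612 d.
First-order decay: C = 14·exp(−0.20·0.1612) = 14·0.9683 = 13.56 mg/L.

13.6 mg/L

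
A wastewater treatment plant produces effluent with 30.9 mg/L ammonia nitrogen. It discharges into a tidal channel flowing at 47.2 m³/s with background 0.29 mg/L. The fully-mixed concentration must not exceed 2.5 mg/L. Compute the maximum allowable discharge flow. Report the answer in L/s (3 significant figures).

3670 L/s

Mass balance at complete mixing: C_std·(Q_w + Q_r) = Q_w·C_e + Q_r·C_b.
Rearranging, Q_w = Q_r·(C_std − C_b)/(C_e − C_std) = 47.2·(2.5 − 0.29) / (30.9 − 2.5) = 3.673 m³/s.
= 3673 L/s.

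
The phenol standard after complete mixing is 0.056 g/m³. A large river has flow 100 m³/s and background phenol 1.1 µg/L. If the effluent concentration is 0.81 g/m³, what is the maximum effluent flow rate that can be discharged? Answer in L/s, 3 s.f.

1.1 µg/L = 0.0011 mg/L.
Mass balance at complete mixing: C_std·(Q_w + Q_r) = Q_w·C_e + Q_r·C_b.
Rearranging, Q_w = Q_r·(C_std − C_b)/(C_e − C_std) = 100·(0.056 − 0.0011) / (0.81 − 0.056) = 7.281 m³/s.
= 7281 L/s.

7280 L/s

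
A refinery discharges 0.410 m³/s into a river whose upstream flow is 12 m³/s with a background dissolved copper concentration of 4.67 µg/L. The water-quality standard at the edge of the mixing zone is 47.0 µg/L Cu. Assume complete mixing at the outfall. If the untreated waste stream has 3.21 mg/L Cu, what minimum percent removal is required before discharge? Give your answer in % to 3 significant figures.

59.9 %

4.67 µg/L = 0.00467 mg/L.
47.0 µg/L = 0.047 mg/L.
Mass balance: 0.047·12.41 = 0.41·Cₑ + 12·0.00467.
Cₑ = (0.5833 − 0.05604) / 0.41 = 1.286 mg/L.
Required removal = 1 − 1.286/3.21 = 59.94 %.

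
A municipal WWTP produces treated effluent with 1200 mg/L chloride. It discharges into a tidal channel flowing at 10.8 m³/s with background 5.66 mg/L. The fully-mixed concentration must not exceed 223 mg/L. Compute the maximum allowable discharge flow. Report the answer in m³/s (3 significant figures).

Mass balance at complete mixing: C_std·(Q_w + Q_r) = Q_w·C_e + Q_r·C_b.
Rearranging, Q_w = Q_r·(C_std − C_b)/(C_e − C_std) = 10.8·(223 − 5.66) / (1200 − 223) = 2.403 m³/s.

2.40 m³/s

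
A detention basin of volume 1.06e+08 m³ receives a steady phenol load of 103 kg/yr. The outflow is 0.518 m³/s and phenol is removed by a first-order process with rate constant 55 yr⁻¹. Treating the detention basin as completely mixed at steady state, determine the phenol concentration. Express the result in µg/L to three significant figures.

0.0176 µg/L

Outflow Q = 0.518 m³/s × 3.156e+07 s/yr = 1.635e+07 m³/yr.
Steady-state CSTR mass balance: W = Q·C + k·V·C, so C = W/(Q + kV).
Q + kV = 1.635e+07 + 55·1.06e+08 = 5.846e+09 m³/yr.
C = 103/5.846e+09 = 1.762e-08 kg/m³ = 1.762e-05 mg/L = 0.01762 µg/L.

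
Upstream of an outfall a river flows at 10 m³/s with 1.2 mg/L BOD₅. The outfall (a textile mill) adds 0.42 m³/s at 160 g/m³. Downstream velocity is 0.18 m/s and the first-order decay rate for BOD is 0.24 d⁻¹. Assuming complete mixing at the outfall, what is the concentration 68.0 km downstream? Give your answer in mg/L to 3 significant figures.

After complete mixing, C₀ = (0.42·160 + 10·1.2) / 10.42 = 7.601 mg/L.
Travel time t = 6.8e+04 m / 0.18 m/s = 3.778e+05 s = 4.372 d.
C = 7.601·exp(−0.24·4.372) = 7.601·0.3502 = 2.661 mg/L.

2.66 mg/L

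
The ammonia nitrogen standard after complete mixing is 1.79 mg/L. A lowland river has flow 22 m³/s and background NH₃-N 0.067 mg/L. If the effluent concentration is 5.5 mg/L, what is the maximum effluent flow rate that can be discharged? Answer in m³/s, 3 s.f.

Mass balance at complete mixing: C_std·(Q_w + Q_r) = Q_w·C_e + Q_r·C_b.
Rearranging, Q_w = Q_r·(C_std − C_b)/(C_e − C_std) = 22·(1.79 − 0.067) / (5.5 − 1.79) = 10.22 m³/s.

10.2 m³/s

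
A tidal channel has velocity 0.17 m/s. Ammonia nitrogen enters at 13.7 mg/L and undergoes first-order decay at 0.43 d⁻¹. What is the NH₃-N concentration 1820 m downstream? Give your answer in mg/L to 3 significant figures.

13.0 mg/L

Travel time t = 1820 m / 0.17 m/s = 1820/0.17 = 1.071e+04 s = 0.1239 d.
First-order decay: C = 13.7·exp(−0.43·0.1239) = 13.7·0.9481 = 12.99 mg/L.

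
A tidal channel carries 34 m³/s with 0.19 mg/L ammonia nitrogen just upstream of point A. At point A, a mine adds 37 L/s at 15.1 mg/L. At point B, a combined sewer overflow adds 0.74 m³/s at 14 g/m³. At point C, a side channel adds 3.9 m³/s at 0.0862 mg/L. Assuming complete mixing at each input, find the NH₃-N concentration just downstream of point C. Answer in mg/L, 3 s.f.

37 L/s = 0.037 m³/s.
After input A: C = (34·0.19 + 0.037·15.1) / 34.04 = 0.2062 mg/L.
After input B: C = (34.04·0.2062 + 0.74·14) / 34.78 = 0.4997 mg/L.
After input C: C = (34.78·0.4997 + 3.9·0.0862) / 38.68 = 0.458 mg/L.

0.458 mg/L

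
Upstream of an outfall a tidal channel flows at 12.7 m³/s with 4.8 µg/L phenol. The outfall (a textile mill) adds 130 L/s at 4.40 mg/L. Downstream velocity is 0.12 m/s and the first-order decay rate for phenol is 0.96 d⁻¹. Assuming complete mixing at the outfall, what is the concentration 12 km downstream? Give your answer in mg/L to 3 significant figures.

0.0162 mg/L

130 L/s = 0.13 m³/s.
4.8 µg/L = 0.0048 mg/L.
After complete mixing, C₀ = (0.13·4.4 + 12.7·0.0048) / 12.83 = 0.04933 mg/L.
Travel time t = 1.2e+04 m / 0.12 m/s = 1e+05 s = 1.157 d.
C = 0.04933·exp(−0.96·1.157) = 0.04933·0.3292 = 0.01624 mg/L.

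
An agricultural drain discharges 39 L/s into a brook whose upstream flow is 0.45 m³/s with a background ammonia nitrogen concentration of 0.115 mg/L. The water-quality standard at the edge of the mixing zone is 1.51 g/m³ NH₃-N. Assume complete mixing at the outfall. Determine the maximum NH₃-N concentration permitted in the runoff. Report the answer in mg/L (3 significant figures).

17.6 mg/L

39 L/s = 0.039 m³/s.
Mass balance: 1.51·0.489 = 0.039·Cₑ + 0.45·0.115.
Cₑ = (0.7384 − 0.05175) / 0.039 = 17.61 mg/L.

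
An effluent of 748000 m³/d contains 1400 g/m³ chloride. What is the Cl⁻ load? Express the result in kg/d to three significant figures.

748000 m³/d = 8.657 m³/s.
Mass flux = Q·C = 8.657 m³/s × 1400 g/m³ = 1.212e+04 g/s.
= 1.212e+04 g/s × 86.4 = 1.047e+06 kg/d.

1.05e+06 kg/d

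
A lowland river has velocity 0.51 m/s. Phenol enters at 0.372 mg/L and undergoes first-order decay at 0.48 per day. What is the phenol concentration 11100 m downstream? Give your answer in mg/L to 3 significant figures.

Travel time t = 11100 m / 0.51 m/s = 1.11e+04/0.51 = 2.176e+04 s = 0.2519 d.
First-order decay: C = 0.372·exp(−0.48·0.2519) = 0.372·0.8861 = 0.3296 mg/L.

0.330 mg/L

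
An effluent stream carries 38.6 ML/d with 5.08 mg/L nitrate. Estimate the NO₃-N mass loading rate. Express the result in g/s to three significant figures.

38.6 ML/d = 0.4468 m³/s.
Mass flux = Q·C = 0.4468 m³/s × 5.08 g/m³ = 2.27 g/s.

2.27 g/s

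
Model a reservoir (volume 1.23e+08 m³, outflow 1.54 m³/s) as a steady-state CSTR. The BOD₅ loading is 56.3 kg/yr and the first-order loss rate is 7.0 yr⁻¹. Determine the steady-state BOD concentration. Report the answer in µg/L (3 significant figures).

0.0619 µg/L

Outflow Q = 1.54 m³/s × 3.156e+07 s/yr = 4.86e+07 m³/yr.
Steady-state CSTR mass balance: W = Q·C + k·V·C, so C = W/(Q + kV).
Q + kV = 4.86e+07 + 7.0·1.23e+08 = 9.096e+08 m³/yr.
C = 56.3/9.096e+08 = 6.19e-08 kg/m³ = 6.19e-05 mg/L = 0.0619 µg/L.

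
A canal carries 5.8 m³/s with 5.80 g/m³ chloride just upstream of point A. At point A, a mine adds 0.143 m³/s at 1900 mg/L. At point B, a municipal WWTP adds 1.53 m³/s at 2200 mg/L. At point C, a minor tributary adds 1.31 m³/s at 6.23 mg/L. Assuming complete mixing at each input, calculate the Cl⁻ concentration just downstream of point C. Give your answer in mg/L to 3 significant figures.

419 mg/L

After input A: C = (5.8·5.8 + 0.143·1900) / 5.943 = 51.38 mg/L.
After input B: C = (5.943·51.38 + 1.53·2200) / 7.473 = 491.3 mg/L.
After input C: C = (7.473·491.3 + 1.31·6.23) / 8.783 = 418.9 mg/L.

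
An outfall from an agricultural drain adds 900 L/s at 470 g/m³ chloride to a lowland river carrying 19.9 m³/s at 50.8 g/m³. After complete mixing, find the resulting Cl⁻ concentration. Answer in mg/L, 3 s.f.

900 L/s = 0.9 m³/s.
Flow-weighted mixing gives C = (0.9·470 + 19.9·50.8) / (0.9 + 19.9) = 1434/20.8 = 68.94 mg/L.

68.9 mg/L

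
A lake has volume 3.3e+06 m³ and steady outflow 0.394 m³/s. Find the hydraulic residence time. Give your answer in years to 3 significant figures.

0.265 yr

Q = 0.394 m³/s × 3.156e+07 s/yr = 1.243e+07 m³/yr.
Hydraulic residence time τ = V/Q = 3.3e+06/1.243e+07 = 0.2654 yr.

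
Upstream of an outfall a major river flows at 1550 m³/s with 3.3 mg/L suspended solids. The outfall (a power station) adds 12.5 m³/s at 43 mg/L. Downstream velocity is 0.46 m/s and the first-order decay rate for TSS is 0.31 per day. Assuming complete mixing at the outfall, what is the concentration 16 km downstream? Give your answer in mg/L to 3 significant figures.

After complete mixing, C₀ = (12.5·43 + 1550·3.3) / 1562 = 3.618 mg/L.
Travel time t = 1.6e+04 m / 0.46 m/s = 3.478e+04 s = 0.4026 d.
C = 3.618·exp(−0.31·0.4026) = 3.618·0.8827 = 3.193 mg/L.

3.19 mg/L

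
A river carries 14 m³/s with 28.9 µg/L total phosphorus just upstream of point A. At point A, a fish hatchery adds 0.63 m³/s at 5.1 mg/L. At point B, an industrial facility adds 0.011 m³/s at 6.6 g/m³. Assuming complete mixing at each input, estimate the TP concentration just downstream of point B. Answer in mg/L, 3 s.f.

0.252 mg/L

28.9 µg/L = 0.0289 mg/L.
After input A: C = (14·0.0289 + 0.63·5.1) / 14.63 = 0.2473 mg/L.
After input B: C = (14.63·0.2473 + 0.011·6.6) / 14.64 = 0.252 mg/L.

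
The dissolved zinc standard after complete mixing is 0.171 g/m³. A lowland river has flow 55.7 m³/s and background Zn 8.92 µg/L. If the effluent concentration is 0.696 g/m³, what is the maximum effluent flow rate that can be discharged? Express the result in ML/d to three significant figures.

8.92 µg/L = 0.00892 mg/L.
Mass balance at complete mixing: C_std·(Q_w + Q_r) = Q_w·C_e + Q_r·C_b.
Rearranging, Q_w = Q_r·(C_std − C_b)/(C_e − C_std) = 55.7·(0.171 − 0.00892) / (0.696 − 0.171) = 17.2 m³/s.
= 1486 ML/d.

1490 ML/d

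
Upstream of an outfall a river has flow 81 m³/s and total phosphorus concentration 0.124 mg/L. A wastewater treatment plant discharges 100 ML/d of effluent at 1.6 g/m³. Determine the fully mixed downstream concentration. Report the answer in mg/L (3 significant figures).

0.145 mg/L

100 ML/d = 1.157 m³/s.
By mass balance at complete mixing, C = (1.157·1.6 + 81·0.124) / (1.157 + 81) = 11.9/82.16 = 0.1448 mg/L.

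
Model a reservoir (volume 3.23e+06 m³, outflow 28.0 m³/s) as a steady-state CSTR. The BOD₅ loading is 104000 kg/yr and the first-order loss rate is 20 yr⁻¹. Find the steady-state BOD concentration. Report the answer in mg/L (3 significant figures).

0.110 mg/L

Outflow Q = 28.0 m³/s × 3.156e+07 s/yr = 8.836e+08 m³/yr.
Steady-state CSTR mass balance: W = Q·C + k·V·C, so C = W/(Q + kV).
Q + kV = 8.836e+08 + 20·3.23e+06 = 9.482e+08 m³/yr.
C = 104000/9.482e+08 = 0.0001097 kg/m³ = 0.1097 mg/L.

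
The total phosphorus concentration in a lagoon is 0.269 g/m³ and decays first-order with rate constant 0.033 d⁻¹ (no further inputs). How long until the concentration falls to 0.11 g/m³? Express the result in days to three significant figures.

27.1 d

t = ln(C₀/C)/k = ln(0.269/0.11)/0.033 = 0.8942/0.033 = 27.1 d.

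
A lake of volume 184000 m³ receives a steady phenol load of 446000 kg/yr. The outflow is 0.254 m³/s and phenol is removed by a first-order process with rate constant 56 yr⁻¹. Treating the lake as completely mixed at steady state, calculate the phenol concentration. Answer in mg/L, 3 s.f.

Outflow Q = 0.254 m³/s × 3.156e+07 s/yr = 8.016e+06 m³/yr.
Steady-state CSTR mass balance: W = Q·C + k·V·C, so C = W/(Q + kV).
Q + kV = 8.016e+06 + 56·184000 = 1.832e+07 m³/yr.
C = 446000/1.832e+07 = 0.02435 kg/m³ = 24.35 mg/L.

24.3 mg/L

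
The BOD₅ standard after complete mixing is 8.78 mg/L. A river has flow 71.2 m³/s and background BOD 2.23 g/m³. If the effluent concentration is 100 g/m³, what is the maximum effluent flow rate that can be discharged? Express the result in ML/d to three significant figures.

Mass balance at complete mixing: C_std·(Q_w + Q_r) = Q_w·C_e + Q_r·C_b.
Rearranging, Q_w = Q_r·(C_std − C_b)/(C_e − C_std) = 71.2·(8.78 − 2.23) / (100 − 8.78) = 5.112 m³/s.
= 441.7 ML/d.

442 ML/d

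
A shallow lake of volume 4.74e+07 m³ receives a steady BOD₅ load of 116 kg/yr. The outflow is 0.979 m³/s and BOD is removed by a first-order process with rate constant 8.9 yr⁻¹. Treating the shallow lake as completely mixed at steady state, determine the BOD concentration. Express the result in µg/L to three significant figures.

0.256 µg/L

Outflow Q = 0.979 m³/s × 3.156e+07 s/yr = 3.089e+07 m³/yr.
Steady-state CSTR mass balance: W = Q·C + k·V·C, so C = W/(Q + kV).
Q + kV = 3.089e+07 + 8.9·4.74e+07 = 4.528e+08 m³/yr.
C = 116/4.528e+08 = 2.562e-07 kg/m³ = 0.0002562 mg/L = 0.2562 µg/L.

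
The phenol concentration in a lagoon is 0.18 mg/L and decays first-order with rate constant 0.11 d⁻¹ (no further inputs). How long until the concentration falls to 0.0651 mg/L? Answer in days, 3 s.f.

9.25 d

t = ln(C₀/C)/k = ln(0.18/0.0651)/0.11 = 1.017/0.11 = 9.246 d.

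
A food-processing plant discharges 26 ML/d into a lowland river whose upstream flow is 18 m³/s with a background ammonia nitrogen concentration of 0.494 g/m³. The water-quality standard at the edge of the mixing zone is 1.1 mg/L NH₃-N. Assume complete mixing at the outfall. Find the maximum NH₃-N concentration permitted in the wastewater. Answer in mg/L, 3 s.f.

26 ML/d = 0.3009 m³/s.
Mass balance: 1.1·18.3 = 0.3009·Cₑ + 18·0.494.
Cₑ = (20.13 − 8.892) / 0.3009 = 37.35 mg/L.

37.3 mg/L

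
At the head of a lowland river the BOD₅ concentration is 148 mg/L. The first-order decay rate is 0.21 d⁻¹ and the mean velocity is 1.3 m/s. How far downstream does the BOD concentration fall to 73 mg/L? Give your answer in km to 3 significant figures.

From C = C₀·e^(−kt), t = ln(C₀/C)/k = ln(148/73)/0.21 = 0.7068/0.21 = 3.365 d.
Distance = v·t = 1.3 m/s × 2.908e+05 s = 3.78e+05 m = 378 km.

378 km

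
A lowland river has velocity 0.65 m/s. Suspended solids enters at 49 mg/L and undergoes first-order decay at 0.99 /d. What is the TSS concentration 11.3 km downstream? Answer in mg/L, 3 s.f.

Travel time t = 11.3 km / 0.65 m/s = 1.13e+04/0.65 = 1.738e+04 s = 0.2012 d.
First-order decay: C = 49·exp(−0.99·0.2012) = 49·0.8194 = 40.15 mg/L.

40.1 mg/L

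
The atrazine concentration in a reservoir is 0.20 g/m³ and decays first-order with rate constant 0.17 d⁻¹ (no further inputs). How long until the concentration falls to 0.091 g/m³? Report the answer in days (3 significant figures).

4.63 d

t = ln(C₀/C)/k = ln(0.20/0.091)/0.17 = 0.7875/0.17 = 4.632 d.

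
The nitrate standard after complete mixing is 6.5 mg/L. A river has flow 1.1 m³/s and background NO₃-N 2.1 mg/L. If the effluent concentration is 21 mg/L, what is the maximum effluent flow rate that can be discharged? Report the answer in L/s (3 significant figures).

Mass balance at complete mixing: C_std·(Q_w + Q_r) = Q_w·C_e + Q_r·C_b.
Rearranging, Q_w = Q_r·(C_std − C_b)/(C_e − C_std) = 1.1·(6.5 − 2.1) / (21 − 6.5) = 0.3338 m³/s.
= 333.8 L/s.

334 L/s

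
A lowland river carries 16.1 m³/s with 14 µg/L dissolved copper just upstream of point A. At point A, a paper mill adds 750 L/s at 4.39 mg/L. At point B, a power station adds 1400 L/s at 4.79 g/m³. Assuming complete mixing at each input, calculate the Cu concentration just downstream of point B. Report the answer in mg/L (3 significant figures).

14 µg/L = 0.014 mg/L.
750 L/s = 0.75 m³/s.
After input A: C = (16.1·0.014 + 0.75·4.39) / 16.85 = 0.2088 mg/L.
1400 L/s = 1.4 m³/s.
After input B: C = (16.85·0.2088 + 1.4·4.79) / 18.25 = 0.5602 mg/L.

0.560 mg/L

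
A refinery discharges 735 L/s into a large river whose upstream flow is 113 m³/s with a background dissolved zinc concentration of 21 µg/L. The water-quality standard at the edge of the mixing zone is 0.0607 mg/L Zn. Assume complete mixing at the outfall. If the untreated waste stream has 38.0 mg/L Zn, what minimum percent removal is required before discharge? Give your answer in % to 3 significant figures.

735 L/s = 0.735 m³/s.
21 µg/L = 0.021 mg/L.
Mass balance: 0.0607·113.7 = 0.735·Cₑ + 113·0.021.
Cₑ = (6.904 − 2.373) / 0.735 = 6.164 mg/L.
Required removal = 1 − 6.164/38.0 = 83.78 %.

83.8 %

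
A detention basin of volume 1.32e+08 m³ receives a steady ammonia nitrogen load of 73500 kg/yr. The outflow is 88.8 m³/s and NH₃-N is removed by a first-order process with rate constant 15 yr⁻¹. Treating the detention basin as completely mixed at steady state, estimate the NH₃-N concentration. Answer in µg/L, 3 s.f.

15.4 µg/L

Outflow Q = 88.8 m³/s × 3.156e+07 s/yr = 2.802e+09 m³/yr.
Steady-state CSTR mass balance: W = Q·C + k·V·C, so C = W/(Q + kV).
Q + kV = 2.802e+09 + 15·1.32e+08 = 4.782e+09 m³/yr.
C = 73500/4.782e+09 = 1.537e-05 kg/m³ = 0.01537 mg/L = 15.37 µg/L.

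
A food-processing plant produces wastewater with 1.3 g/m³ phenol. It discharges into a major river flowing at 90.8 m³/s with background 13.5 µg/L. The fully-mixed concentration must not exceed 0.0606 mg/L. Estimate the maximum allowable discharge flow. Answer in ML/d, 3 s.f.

13.5 µg/L = 0.0135 mg/L.
Mass balance at complete mixing: C_std·(Q_w + Q_r) = Q_w·C_e + Q_r·C_b.
Rearranging, Q_w = Q_r·(C_std − C_b)/(C_e − C_std) = 90.8·(0.0606 − 0.0135) / (1.3 − 0.0606) = 3.451 m³/s.
= 298.1 ML/d.

298 ML/d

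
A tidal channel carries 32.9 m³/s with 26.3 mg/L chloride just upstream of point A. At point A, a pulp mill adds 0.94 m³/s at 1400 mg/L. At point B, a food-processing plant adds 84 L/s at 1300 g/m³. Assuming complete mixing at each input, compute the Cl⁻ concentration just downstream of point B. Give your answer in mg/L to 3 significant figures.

67.5 mg/L

After input A: C = (32.9·26.3 + 0.94·1400) / 33.84 = 64.46 mg/L.
84 L/s = 0.084 m³/s.
After input B: C = (33.84·64.46 + 0.084·1300) / 33.92 = 67.52 mg/L.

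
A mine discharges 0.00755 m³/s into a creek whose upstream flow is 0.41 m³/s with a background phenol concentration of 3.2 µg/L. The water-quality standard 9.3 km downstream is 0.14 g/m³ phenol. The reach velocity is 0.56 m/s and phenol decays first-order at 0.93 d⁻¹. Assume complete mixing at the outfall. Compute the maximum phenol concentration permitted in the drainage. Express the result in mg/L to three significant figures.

3.2 µg/L = 0.0032 mg/L.
Travel time to the compliance point: t = 9300/0.56 = 1.661e+04 s = 0.1922 d; decay factor exp(−0.93·0.1922) = 0.8363.
So the concentration just after mixing may be at most 0.14/0.8363 = 0.1674 mg/L.
Mass balance: 0.1674·0.4175 = 0.00755·Cₑ + 0.41·0.0032.
Cₑ = (0.0699 − 0.001312) / 0.00755 = 9.084 mg/L.

9.08 mg/L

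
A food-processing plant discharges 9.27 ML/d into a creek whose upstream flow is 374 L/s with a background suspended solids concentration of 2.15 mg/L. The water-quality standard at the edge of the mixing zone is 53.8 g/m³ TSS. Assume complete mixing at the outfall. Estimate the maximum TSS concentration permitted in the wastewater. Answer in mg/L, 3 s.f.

234 mg/L

9.27 ML/d = 0.1073 m³/s.
374 L/s = 0.374 m³/s.
Mass balance: 53.8·0.4813 = 0.1073·Cₑ + 0.374·2.15.
Cₑ = (25.89 − 0.8041) / 0.1073 = 233.8 mg/L.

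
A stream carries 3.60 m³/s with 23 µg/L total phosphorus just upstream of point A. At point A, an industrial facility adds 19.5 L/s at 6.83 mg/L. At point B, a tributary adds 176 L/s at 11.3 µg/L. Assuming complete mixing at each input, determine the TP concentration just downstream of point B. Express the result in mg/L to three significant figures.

0.0574 mg/L

23 µg/L = 0.023 mg/L.
19.5 L/s = 0.0195 m³/s.
After input A: C = (3.6·0.023 + 0.0195·6.83) / 3.619 = 0.05967 mg/L.
176 L/s = 0.176 m³/s.
11.3 µg/L = 0.0113 mg/L.
After input B: C = (3.619·0.05967 + 0.176·0.0113) / 3.796 = 0.05743 mg/L.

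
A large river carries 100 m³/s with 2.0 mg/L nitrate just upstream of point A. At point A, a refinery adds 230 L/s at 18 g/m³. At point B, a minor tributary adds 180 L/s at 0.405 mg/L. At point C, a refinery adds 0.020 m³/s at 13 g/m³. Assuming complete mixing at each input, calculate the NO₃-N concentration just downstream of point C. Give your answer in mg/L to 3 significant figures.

230 L/s = 0.23 m³/s.
After input A: C = (100·2 + 0.23·18) / 100.2 = 2.037 mg/L.
180 L/s = 0.18 m³/s.
After input B: C = (100.2·2.037 + 0.18·0.405) / 100.4 = 2.034 mg/L.
After input C: C = (100.4·2.034 + 0.02·13) / 100.4 = 2.036 mg/L.

2.04 mg/L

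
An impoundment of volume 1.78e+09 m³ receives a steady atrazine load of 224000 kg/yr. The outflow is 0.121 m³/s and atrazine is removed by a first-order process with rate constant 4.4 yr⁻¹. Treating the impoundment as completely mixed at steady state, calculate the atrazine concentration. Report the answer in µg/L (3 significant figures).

Outflow Q = 0.121 m³/s × 3.156e+07 s/yr = 3.818e+06 m³/yr.
Steady-state CSTR mass balance: W = Q·C + k·V·C, so C = W/(Q + kV).
Q + kV = 3.818e+06 + 4.4·1.78e+09 = 7.836e+09 m³/yr.
C = 224000/7.836e+09 = 2.859e-05 kg/m³ = 0.02859 mg/L = 28.59 µg/L.

28.6 µg/L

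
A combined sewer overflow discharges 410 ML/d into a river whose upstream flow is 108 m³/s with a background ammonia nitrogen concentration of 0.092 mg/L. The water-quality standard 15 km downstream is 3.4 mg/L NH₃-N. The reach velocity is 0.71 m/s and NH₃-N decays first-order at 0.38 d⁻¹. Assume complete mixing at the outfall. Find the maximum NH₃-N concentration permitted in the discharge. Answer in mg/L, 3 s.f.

86.6 mg/L

410 ML/d = 4.745 m³/s.
Travel time to the compliance point: t = 1.5e+04/0.71 = 2.113e+04 s = 0.2445 d; decay factor exp(−0.38·0.2445) = 0.9113.
So the concentration just after mixing may be at most 3.4/0.9113 = 3.731 mg/L.
Mass balance: 3.731·112.7 = 4.745·Cₑ + 108·0.092.
Cₑ = (420.7 − 9.936) / 4.745 = 86.55 mg/L.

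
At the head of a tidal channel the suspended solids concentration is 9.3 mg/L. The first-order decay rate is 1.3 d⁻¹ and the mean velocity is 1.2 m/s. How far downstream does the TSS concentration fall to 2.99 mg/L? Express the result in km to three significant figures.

From C = C₀·e^(−kt), t = ln(C₀/C)/k = ln(9.3/2.99)/1.3 = 1.135/1.3 = 0.8729 d.
Distance = v·t = 1.2 m/s × 7.542e+04 s = 9.05e+04 m = 90.5 km.

90.5 km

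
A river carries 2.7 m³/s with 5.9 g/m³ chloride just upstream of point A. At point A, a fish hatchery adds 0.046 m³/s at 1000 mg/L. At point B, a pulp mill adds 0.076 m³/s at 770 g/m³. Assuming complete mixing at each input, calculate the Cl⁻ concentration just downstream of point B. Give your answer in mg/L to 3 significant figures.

42.7 mg/L

After input A: C = (2.7·5.9 + 0.046·1000) / 2.746 = 22.55 mg/L.
After input B: C = (2.746·22.55 + 0.076·770) / 2.822 = 42.68 mg/L.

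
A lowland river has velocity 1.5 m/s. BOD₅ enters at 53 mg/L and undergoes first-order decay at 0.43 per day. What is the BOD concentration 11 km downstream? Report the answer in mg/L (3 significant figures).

Travel time t = 11 km / 1.5 m/s = 1.1e+04/1.5 = 7333 s = 0.08488 d.
First-order decay: C = 53·exp(−0.43·0.08488) = 53·0.9642 = 51.1 mg/L.

51.1 mg/L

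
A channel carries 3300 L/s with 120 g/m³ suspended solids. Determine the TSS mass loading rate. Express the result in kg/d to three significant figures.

3300 L/s = 3.3 m³/s.
Mass flux = Q·C = 3.3 m³/s × 120 g/m³ = 396 g/s.
= 396 g/s × 86.4 = 3.421e+04 kg/d.

34200 kg/d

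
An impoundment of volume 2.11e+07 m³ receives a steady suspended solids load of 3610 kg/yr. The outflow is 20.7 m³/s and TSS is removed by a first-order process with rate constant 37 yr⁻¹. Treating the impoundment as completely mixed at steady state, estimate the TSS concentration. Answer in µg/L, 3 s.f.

Outflow Q = 20.7 m³/s × 3.156e+07 s/yr = 6.532e+08 m³/yr.
Steady-state CSTR mass balance: W = Q·C + k·V·C, so C = W/(Q + kV).
Q + kV = 6.532e+08 + 37·2.11e+07 = 1.434e+09 m³/yr.
C = 3610/1.434e+09 = 2.518e-06 kg/m³ = 0.002518 mg/L = 2.518 µg/L.

2.52 µg/L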